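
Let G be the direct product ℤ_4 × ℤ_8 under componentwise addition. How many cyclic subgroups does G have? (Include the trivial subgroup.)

14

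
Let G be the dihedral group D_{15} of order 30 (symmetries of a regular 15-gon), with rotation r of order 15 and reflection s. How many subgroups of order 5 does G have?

|G| = 30 and 5 | 30, so subgroups of order 5 are possible by Lagrange.
The subgroups of order 5 are: {e, r^3, r^6, r^9, r^12}.
So G has 1 subgroup of order 5.

1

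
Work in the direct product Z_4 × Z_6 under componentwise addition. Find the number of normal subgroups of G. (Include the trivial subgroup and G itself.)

G is abelian, so every subgroup is normal.
G has 16 subgroups in total, hence 16 normal subgroups.

16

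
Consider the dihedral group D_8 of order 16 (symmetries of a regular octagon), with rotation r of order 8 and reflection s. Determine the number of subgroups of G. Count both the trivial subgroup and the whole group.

|G| = 16, so by Lagrange every subgroup order divides 16. Divisors: 1, 2, 4, 8, 16.
Subgroups by order — order 1: 1; order 2: 9; order 4: 5; order 8: 3; order 16: 1.
Total: 1 + 9 + 5 + 3 + 1 = 19.

19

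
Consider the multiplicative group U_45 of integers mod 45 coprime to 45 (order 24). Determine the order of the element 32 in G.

12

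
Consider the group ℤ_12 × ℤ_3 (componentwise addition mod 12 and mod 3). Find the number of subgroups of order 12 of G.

4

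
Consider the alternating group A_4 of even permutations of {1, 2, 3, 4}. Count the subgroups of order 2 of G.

|G| = 12 and 2 | 12, so subgroups of order 2 are possible by Lagrange.
The subgroups of order 2 are: {e, (1 2)(3 4)}; {e, (1 3)(2 4)}; {e, (1 4)(2 3)}.
So G has 3 subgroups of order 2.

3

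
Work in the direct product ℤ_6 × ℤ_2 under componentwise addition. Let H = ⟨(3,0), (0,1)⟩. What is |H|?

4

|⟨(3,0)⟩| = 2 and |⟨(0,1)⟩| = 2, so |H| is a multiple of lcm(2, 2) = 2 and divides |G| = 12.
Closing under the operation: H = {(0,0), (0,1), (3,0), (3,1)}, so |H| = 4.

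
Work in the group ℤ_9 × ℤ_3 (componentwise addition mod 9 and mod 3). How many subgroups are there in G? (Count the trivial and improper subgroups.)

|G| = 27, so by Lagrange every subgroup order divides 27. Divisors: 1, 3, 9, 27.
Subgroups by order — order 1: 1; order 3: 4; order 9: 4; order 27: 1.
Total: 1 + 4 + 4 + 1 = 10.

10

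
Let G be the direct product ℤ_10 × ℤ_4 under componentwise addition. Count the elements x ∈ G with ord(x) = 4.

4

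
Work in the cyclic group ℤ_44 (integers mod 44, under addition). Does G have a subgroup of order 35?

35 does not divide |G| = 44, so by Lagrange no subgroup of order 35 exists.

No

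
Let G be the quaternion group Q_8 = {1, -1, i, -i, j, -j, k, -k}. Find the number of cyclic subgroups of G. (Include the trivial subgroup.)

5

Each element a generates a cyclic subgroup ⟨a⟩; distinct elements may generate the same one (a cyclic group of order d has φ(d) generators).
Cyclic subgroups by order — order 1: 1; order 2: 1; order 4: 3.
Total: 5.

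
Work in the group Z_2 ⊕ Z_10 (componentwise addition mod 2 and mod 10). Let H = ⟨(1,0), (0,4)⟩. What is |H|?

|⟨(1,0)⟩| = 2 and |⟨(0,4)⟩| = 5, so |H| is a multiple of lcm(2, 5) = 10 and divides |G| = 20.
Closing under the operation: H = {(0,0), (0,2), (0,4), (0,6), (0,8), (1,0), (1,2), (1,4), (1,6), (1,8)}, so |H| = 10.

10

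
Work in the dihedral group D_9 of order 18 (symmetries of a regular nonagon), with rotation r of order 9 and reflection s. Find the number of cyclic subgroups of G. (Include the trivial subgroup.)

12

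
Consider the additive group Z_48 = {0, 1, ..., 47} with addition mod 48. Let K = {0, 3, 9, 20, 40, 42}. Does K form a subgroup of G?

No

3 ∈ K but its inverse 45 ∉ K, so K is not a subgroup.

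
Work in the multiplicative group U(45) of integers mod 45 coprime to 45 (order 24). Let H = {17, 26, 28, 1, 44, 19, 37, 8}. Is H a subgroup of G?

Yes

|H| = 8 divides |G| = 24, consistent with Lagrange.
H contains the identity, every element's inverse is in H, and H is closed under ·: it is a subgroup.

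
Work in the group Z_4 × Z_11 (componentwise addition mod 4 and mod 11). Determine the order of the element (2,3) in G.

22

The order of (2,3) in Z_4 × Z_11 is lcm(ord(2) in Z_4, ord(3) in Z_11).
ord(2) = 2 and ord(3) = 11, so |⟨(2,3)⟩| = lcm(2, 11) = 22.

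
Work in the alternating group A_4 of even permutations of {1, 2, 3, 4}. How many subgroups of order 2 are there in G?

|G| = 12 and 2 | 12, so subgroups of order 2 are possible by Lagrange.
The subgroups of order 2 are: {e, (1 2)(3 4)}; {e, (1 3)(2 4)}; {e, (1 4)(2 3)}.
So G has 3 subgroups of order 2.

3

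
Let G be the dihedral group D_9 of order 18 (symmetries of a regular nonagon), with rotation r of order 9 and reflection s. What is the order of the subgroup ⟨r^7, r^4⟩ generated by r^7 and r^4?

9

|⟨r^7⟩| = 9 and |⟨r^4⟩| = 9, so |H| is a multiple of lcm(9, 9) = 9 and divides |G| = 18.
Closing under the operation: H = {e, r, r^2, r^3, r^4, r^5, r^6, r^7, r^8}, so |H| = 9.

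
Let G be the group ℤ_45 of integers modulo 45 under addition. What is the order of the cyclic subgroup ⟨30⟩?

In ℤ_45, the order of an element a is n/gcd(a, n).
gcd(30, 45) = 15, so |⟨30⟩| = 45/15 = 3.

3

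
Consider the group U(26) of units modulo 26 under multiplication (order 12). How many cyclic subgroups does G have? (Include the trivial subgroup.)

6

Group the elements of G by the cyclic subgroup they generate; each cyclic subgroup of order d accounts for φ(d) elements.
Cyclic subgroups by order — order 1: 1; order 2: 1; order 3: 1; order 4: 1; order 6: 1; order 12: 1.
Total: 6.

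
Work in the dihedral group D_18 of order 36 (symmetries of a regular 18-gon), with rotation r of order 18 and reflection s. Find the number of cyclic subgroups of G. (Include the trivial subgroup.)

A cyclic subgroup of order d is generated by each of its φ(d) elements of order d, so the cyclic subgroups of order d number (#elements of order d)/φ(d).
Cyclic subgroups by order — order 1: 1; order 2: 19; order 3: 1; order 6: 1; order 9: 1; order 18: 1.
Total: 24.

24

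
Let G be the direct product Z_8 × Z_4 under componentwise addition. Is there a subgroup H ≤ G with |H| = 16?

Yes

16 | 32. A subgroup of order 16 is {(0,0), (0,1), (0,2), (0,3), (2,0), (2,1), (2,2), (2,3), (4,0), (4,1), (4,2), (4,3), (6,0), (6,1), (6,2), (6,3)}.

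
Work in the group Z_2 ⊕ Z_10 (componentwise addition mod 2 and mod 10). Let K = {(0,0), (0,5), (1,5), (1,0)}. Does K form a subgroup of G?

Yes

|K| = 4 divides |G| = 20, consistent with Lagrange.
K contains the identity, every element's inverse is in K, and K is closed under +: it is a subgroup.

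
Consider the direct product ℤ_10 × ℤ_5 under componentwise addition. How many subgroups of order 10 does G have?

6

|G| = 50 and 10 | 50, so subgroups of order 10 are possible by Lagrange.
The subgroups of order 10 are: {(0,0), (0,1), (0,2), (0,3), (0,4), (5,0), (5,1), (5,2), (5,3), (5,4)}; {(0,0), (1,0), (2,0), (3,0), (4,0), (5,0), (6,0), (7,0), (8,0), (9,0)}; {(0,0), (1,1), (2,2), (3,3), (4,4), (5,0), (6,1), (7,2), (8,3), (9,4)}; {(0,0), (1,2), (2,4), (3,1), (4,3), (5,0), (6,2), (7,4), (8,1), (9,3)}; … (6 in all).
So G has 6 subgroups of order 10.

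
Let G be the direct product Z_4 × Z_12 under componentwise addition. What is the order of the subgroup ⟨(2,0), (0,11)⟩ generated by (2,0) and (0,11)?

|⟨(2,0)⟩| = 2 and |⟨(0,11)⟩| = 12, so |H| is a multiple of lcm(2, 12) = 12 and divides |G| = 48.
Closing under the operation: H = {(0,0), (0,1), (0,2), (0,3), (0,4), (0,5), (0,6), (0,7), (0,8), (0,9), (0,10), (0,11), (2,0), (2,1), (2,2), (2,3), (2,4), (2,5), (2,6), (2,7), (2,8), (2,9), (2,10), (2,11)}, so |H| = 24.

24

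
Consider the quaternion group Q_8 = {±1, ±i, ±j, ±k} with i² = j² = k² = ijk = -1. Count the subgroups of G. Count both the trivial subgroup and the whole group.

|G| = 8, so by Lagrange every subgroup order divides 8. Divisors: 1, 2, 4, 8.
Subgroups by order — order 1: 1; order 2: 1; order 4: 3; order 8: 1.
Total: 1 + 1 + 3 + 1 = 6.

6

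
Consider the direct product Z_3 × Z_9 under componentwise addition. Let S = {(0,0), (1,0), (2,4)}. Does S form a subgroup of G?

No

(1,0) ∈ S but its inverse (2,0) ∉ S, so S is not a subgroup.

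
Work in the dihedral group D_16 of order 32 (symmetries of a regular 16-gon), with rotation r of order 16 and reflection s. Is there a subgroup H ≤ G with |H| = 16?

Yes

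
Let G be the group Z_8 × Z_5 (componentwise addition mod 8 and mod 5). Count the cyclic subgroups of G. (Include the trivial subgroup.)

8

Group the elements of G by the cyclic subgroup they generate; each cyclic subgroup of order d accounts for φ(d) elements.
Cyclic subgroups by order — order 1: 1; order 2: 1; order 4: 1; order 5: 1; order 8: 1; order 10: 1; order 20: 1; order 40: 1.
Total: 8.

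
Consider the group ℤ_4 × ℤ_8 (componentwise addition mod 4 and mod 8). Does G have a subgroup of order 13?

13 does not divide |G| = 32, so by Lagrange no subgroup of order 13 exists.

No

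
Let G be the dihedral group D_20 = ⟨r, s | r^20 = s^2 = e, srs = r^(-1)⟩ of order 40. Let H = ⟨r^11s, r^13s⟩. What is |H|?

20

|⟨r^11s⟩| = 2 and |⟨r^13s⟩| = 2, so |H| is a multiple of lcm(2, 2) = 2 and divides |G| = 40.
Closing under the operation: H = {e, r^2, r^4, r^6, r^8, r^10, r^12, r^14, r^16, r^18, rs, r^3s, r^5s, r^7s, r^9s, r^11s, r^13s, r^15s, r^17s, r^19s}, so |H| = 20.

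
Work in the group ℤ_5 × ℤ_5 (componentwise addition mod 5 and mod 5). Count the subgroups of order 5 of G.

|G| = 25 and 5 | 25, so subgroups of order 5 are possible by Lagrange.
The subgroups of order 5 are: {(0,0), (0,1), (0,2), (0,3), (0,4)}; {(0,0), (1,0), (2,0), (3,0), (4,0)}; {(0,0), (1,1), (2,2), (3,3), (4,4)}; {(0,0), (1,2), (2,4), (3,1), (4,3)}; … (6 in all).
So G has 6 subgroups of order 5.

6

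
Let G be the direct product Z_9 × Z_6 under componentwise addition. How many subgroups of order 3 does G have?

|G| = 54 and 3 | 54, so subgroups of order 3 are possible by Lagrange.
The subgroups of order 3 are: {(0,0), (0,2), (0,4)}; {(0,0), (3,0), (6,0)}; {(0,0), (3,2), (6,4)}; {(0,0), (3,4), (6,2)}.
So G has 4 subgroups of order 3.

4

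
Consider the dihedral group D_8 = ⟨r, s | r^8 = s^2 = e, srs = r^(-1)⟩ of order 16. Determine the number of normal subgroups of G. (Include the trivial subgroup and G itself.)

7

G has 19 subgroups. Checking conjugation-invariance by order — order 1: 1/1 normal; order 2: 1/9 normal; order 4: 1/5 normal; order 8: 3/3 normal; order 16: 1/1 normal.
Total normal subgroups: 7.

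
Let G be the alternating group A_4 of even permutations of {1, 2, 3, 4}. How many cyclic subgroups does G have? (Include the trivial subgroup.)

Group the elements of G by the cyclic subgroup they generate; each cyclic subgroup of order d accounts for φ(d) elements.
Cyclic subgroups by order — order 1: 1; order 2: 3; order 3: 4.
Total: 8.

8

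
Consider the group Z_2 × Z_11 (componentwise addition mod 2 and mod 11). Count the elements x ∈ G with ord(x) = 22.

10

An element (a,b) has order lcm(ord(a), ord(b)); count pairs with lcm equal to 22.
Enumerating gives 10 such elements.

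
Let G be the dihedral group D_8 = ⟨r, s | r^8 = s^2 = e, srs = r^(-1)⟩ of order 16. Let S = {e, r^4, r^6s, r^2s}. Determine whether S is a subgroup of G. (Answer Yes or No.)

|S| = 4 divides |G| = 16, consistent with Lagrange.
S contains the identity, every element's inverse is in S, and S is closed under ·: it is a subgroup.

Yes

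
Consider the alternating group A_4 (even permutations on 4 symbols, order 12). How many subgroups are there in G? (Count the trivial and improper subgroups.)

|G| = 12, so by Lagrange every subgroup order divides 12. Divisors: 1, 2, 3, 4, 6, 12.
Subgroups by order — order 1: 1; order 2: 3; order 3: 4; order 4: 1; order 6: 0; order 12: 1.
Total: 1 + 3 + 4 + 1 + 0 + 1 = 10.

10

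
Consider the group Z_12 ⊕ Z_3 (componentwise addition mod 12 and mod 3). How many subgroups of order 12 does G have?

|G| = 36 and 12 | 36, so subgroups of order 12 are possible by Lagrange.
The subgroups of order 12 are: {(0,0), (0,1), (0,2), (3,0), (3,1), (3,2), (6,0), (6,1), (6,2), (9,0), (9,1), (9,2)}; {(0,0), (1,0), (2,0), (3,0), (4,0), (5,0), (6,0), (7,0), (8,0), (9,0), (10,0), (11,0)}; {(0,0), (1,1), (2,2), (3,0), (4,1), (5,2), (6,0), (7,1), (8,2), (9,0), (10,1), (11,2)}; {(0,0), (1,2), (2,1), (3,0), (4,2), (5,1), (6,0), (7,2), (8,1), (9,0), (10,2), (11,1)}.
So G has 4 subgroups of order 12.

4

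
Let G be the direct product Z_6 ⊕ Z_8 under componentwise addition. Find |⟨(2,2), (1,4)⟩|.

|⟨(2,2)⟩| = 12 and |⟨(1,4)⟩| = 6, so |H| is a multiple of lcm(12, 6) = 12 and divides |G| = 48.
Closing under the operation: H = {(0,0), (0,2), (0,4), (0,6), (1,0), (1,2), (1,4), (1,6), (2,0), (2,2), (2,4), (2,6), (3,0), (3,2), (3,4), (3,6), (4,0), (4,2), (4,4), (4,6), (5,0), (5,2), (5,4), (5,6)}, so |H| = 24.

24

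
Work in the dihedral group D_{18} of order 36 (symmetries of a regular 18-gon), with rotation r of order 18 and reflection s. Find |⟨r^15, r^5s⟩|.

|⟨r^15⟩| = 6 and |⟨r^5s⟩| = 2, so |H| is a multiple of lcm(6, 2) = 6 and divides |G| = 36.
Closing under the operation: H = {e, r^3, r^6, r^9, r^12, r^15, r^2s, r^5s, r^8s, r^11s, r^14s, r^17s}, so |H| = 12.

12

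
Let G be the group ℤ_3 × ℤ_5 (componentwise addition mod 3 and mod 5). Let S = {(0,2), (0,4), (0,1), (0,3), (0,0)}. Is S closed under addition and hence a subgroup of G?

Yes

|S| = 5 divides |G| = 15, consistent with Lagrange.
S contains the identity, every element's inverse is in S, and S is closed under +: it is a subgroup.
In fact S = ⟨(0,1)⟩.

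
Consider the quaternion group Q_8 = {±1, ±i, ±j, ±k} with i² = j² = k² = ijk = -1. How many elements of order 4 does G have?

The elements of order 4 are: i, -i, j, -j, k, -k.
That's 6.

6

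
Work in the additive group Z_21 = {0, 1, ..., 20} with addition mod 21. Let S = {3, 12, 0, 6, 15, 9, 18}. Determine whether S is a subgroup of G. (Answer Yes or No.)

Yes

|S| = 7 divides |G| = 21, consistent with Lagrange.
S contains the identity, every element's inverse is in S, and S is closed under +: it is a subgroup.
In fact S = ⟨18⟩.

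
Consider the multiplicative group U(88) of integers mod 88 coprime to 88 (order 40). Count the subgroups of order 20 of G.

7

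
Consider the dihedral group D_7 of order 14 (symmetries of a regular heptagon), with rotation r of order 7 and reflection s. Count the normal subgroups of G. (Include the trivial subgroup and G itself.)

3

G has 10 subgroups. Checking conjugation-invariance by order — order 1: 1/1 normal; order 2: 0/7 normal; order 7: 1/1 normal; order 14: 1/1 normal.
Total normal subgroups: 3.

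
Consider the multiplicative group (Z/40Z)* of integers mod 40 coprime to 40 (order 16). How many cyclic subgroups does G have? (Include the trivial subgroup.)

12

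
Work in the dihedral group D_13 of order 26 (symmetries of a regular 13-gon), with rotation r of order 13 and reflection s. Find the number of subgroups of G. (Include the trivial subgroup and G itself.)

16

|G| = 26, so by Lagrange every subgroup order divides 26. Divisors: 1, 2, 13, 26.
Subgroups by order — order 1: 1; order 2: 13; order 13: 1; order 26: 1.
Total: 1 + 13 + 1 + 1 = 16.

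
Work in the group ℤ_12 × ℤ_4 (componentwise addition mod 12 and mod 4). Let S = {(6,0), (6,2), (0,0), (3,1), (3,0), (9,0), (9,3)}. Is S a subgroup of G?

No

|S| = 7 does not divide |G| = 48, so by Lagrange S is not a subgroup.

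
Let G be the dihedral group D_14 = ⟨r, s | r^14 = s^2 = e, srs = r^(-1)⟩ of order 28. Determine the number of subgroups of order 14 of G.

|G| = 28 and 14 | 28, so subgroups of order 14 are possible by Lagrange.
The subgroups of order 14 are: {e, r, r^2, r^3, r^4, r^5, r^6, r^7, r^8, r^9, r^10, r^11, r^12, r^13}; {e, r^2, r^4, r^6, r^8, r^10, r^12, s, r^2s, r^4s, r^6s, r^8s, r^10s, r^12s}; {e, r^2, r^4, r^6, r^8, r^10, r^12, rs, r^3s, r^5s, r^7s, r^9s, r^11s, r^13s}.
So G has 3 subgroups of order 14.

3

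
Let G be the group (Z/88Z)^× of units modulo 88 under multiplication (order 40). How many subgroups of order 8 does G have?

1

|G| = 40 and 8 | 40, so subgroups of order 8 are possible by Lagrange.
The subgroups of order 8 are: {1, 21, 23, 43, 45, 65, 67, 87}.
So G has 1 subgroup of order 8.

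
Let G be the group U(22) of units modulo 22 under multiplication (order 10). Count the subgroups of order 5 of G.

|G| = 10 and 5 | 10, so subgroups of order 5 are possible by Lagrange.
The subgroups of order 5 are: {1, 3, 5, 9, 15}.
So G has 1 subgroup of order 5.

1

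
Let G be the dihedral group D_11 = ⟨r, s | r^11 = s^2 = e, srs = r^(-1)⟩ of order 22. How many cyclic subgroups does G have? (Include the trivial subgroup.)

13

Group the elements of G by the cyclic subgroup they generate; each cyclic subgroup of order d accounts for φ(d) elements.
Cyclic subgroups by order — order 1: 1; order 2: 11; order 11: 1.
Total: 13.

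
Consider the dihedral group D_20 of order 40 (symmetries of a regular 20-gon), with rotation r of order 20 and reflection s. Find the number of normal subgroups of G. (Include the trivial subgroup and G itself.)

9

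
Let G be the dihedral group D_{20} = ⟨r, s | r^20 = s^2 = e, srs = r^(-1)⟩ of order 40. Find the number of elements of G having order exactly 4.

The elements of order 4 are: r^5, r^15.
That's 2.

2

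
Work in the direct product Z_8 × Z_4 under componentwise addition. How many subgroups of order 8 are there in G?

7

|G| = 32 and 8 | 32, so subgroups of order 8 are possible by Lagrange.
The subgroups of order 8 are: {(0,0), (0,1), (0,2), (0,3), (4,0), (4,1), (4,2), (4,3)}; {(0,0), (0,2), (2,0), (2,2), (4,0), (4,2), (6,0), (6,2)}; {(0,0), (0,2), (2,1), (2,3), (4,0), (4,2), (6,1), (6,3)}; {(0,0), (1,0), (2,0), (3,0), (4,0), (5,0), (6,0), (7,0)}; … (7 in all).
So G has 7 subgroups of order 8.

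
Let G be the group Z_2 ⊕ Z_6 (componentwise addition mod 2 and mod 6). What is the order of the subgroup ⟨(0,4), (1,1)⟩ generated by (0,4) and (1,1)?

6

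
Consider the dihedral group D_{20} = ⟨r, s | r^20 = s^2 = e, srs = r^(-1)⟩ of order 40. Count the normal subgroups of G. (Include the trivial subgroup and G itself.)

9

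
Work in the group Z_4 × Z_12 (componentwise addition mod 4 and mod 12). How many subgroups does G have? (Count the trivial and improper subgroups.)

|G| = 48, so by Lagrange every subgroup order divides 48. Divisors: 1, 2, 3, 4, 6, 8, 12, 16, 24, 48.
Subgroups by order — order 1: 1; order 2: 3; order 3: 1; order 4: 7; order 6: 3; order 8: 3; order 12: 7; order 16: 1; order 24: 3; order 48: 1.
Total: 1 + 3 + 1 + 7 + 3 + 3 + 7 + 1 + 3 + 1 = 30.

30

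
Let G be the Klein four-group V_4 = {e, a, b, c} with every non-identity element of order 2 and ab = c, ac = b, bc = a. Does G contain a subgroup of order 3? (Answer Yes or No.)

3 does not divide |G| = 4, so by Lagrange no subgroup of order 3 exists.

No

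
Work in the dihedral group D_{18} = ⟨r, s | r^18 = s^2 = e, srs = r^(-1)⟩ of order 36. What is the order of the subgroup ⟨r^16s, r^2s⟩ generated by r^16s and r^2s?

18

|⟨r^16s⟩| = 2 and |⟨r^2s⟩| = 2, so |H| is a multiple of lcm(2, 2) = 2 and divides |G| = 36.
Closing under the operation: H = {e, r^2, r^4, r^6, r^8, r^10, r^12, r^14, r^16, s, r^2s, r^4s, r^6s, r^8s, r^10s, r^12s, r^14s, r^16s}, so |H| = 18.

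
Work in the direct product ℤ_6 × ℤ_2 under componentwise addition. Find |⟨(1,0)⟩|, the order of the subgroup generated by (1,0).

The order of (1,0) in Z_6 × Z_2 is lcm(ord(1) in Z_6, ord(0) in Z_2).
ord(1) = 6 and ord(0) = 1, so |⟨(1,0)⟩| = lcm(6, 1) = 6.

6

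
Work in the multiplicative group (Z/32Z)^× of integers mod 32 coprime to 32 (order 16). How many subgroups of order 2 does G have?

3

|G| = 16 and 2 | 16, so subgroups of order 2 are possible by Lagrange.
The subgroups of order 2 are: {1, 15}; {1, 17}; {1, 31}.
So G has 3 subgroups of order 2.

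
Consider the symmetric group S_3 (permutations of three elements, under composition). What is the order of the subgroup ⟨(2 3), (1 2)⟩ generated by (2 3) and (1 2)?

|⟨(2 3)⟩| = 2 and |⟨(1 2)⟩| = 2, so |H| is a multiple of lcm(2, 2) = 2 and divides |G| = 6.
Closing {(2 3), (1 2)} under the group operation gives all of G, so |H| = 6.

6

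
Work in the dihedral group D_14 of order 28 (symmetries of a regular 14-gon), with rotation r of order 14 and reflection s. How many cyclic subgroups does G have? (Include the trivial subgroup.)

18

A cyclic subgroup of order d is generated by each of its φ(d) elements of order d, so the cyclic subgroups of order d number (#elements of order d)/φ(d).
Cyclic subgroups by order — order 1: 1; order 2: 15; order 7: 1; order 14: 1.
Total: 18.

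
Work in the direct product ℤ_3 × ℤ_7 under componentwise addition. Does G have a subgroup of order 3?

Yes

3 | 21. A subgroup of order 3 is {(0,0), (1,0), (2,0)}.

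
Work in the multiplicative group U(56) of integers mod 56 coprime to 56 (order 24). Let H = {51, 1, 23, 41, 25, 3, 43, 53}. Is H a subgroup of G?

No

3 ∈ H but its inverse 19 ∉ H, so H is not a subgroup.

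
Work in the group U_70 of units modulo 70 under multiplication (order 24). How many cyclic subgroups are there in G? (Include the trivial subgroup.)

Each element a generates a cyclic subgroup ⟨a⟩; distinct elements may generate the same one (a cyclic group of order d has φ(d) generators).
Cyclic subgroups by order — order 1: 1; order 2: 3; order 3: 1; order 4: 2; order 6: 3; order 12: 2.
Total: 12.

12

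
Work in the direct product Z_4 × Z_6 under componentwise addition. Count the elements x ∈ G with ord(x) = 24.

An element (a,b) has order lcm(ord(a), ord(b)); count pairs with lcm equal to 24.
Enumerating gives 0 such elements.

0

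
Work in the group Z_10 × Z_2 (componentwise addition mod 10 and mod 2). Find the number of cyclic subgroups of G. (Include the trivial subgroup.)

8

Group the elements of G by the cyclic subgroup they generate; each cyclic subgroup of order d accounts for φ(d) elements.
Cyclic subgroups by order — order 1: 1; order 2: 3; order 5: 1; order 10: 3.
Total: 8.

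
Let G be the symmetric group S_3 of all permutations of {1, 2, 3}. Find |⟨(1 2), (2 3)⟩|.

6

|⟨(1 2)⟩| = 2 and |⟨(2 3)⟩| = 2, so |H| is a multiple of lcm(2, 2) = 2 and divides |G| = 6.
Closing {(1 2), (2 3)} under the group operation gives all of G, so |H| = 6.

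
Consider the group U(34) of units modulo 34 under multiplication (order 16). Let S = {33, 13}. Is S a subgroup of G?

No

The identity 1 ∉ S, so S is not a subgroup.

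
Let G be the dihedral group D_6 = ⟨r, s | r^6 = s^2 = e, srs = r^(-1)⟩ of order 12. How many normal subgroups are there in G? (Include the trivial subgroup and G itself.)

7

G has 16 subgroups. Checking conjugation-invariance by order — order 1: 1/1 normal; order 2: 1/7 normal; order 3: 1/1 normal; order 4: 0/3 normal; order 6: 3/3 normal; order 12: 1/1 normal.
Total normal subgroups: 7.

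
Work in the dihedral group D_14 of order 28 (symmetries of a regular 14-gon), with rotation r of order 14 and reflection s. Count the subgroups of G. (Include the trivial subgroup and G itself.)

28

|G| = 28, so by Lagrange every subgroup order divides 28. Divisors: 1, 2, 4, 7, 14, 28.
Subgroups by order — order 1: 1; order 2: 15; order 4: 7; order 7: 1; order 14: 3; order 28: 1.
Total: 1 + 15 + 7 + 1 + 3 + 1 = 28.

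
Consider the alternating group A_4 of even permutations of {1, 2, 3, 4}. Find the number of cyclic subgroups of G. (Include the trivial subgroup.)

Each element a generates a cyclic subgroup ⟨a⟩; distinct elements may generate the same one (a cyclic group of order d has φ(d) generators).
Cyclic subgroups by order — order 1: 1; order 2: 3; order 3: 4.
Total: 8.

8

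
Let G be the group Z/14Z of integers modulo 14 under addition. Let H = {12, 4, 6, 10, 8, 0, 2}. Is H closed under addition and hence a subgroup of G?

Yes

|H| = 7 divides |G| = 14, consistent with Lagrange.
H contains the identity, every element's inverse is in H, and H is closed under +: it is a subgroup.
In fact H = ⟨2⟩.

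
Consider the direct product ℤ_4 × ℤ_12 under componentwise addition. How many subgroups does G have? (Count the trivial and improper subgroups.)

30

|G| = 48, so by Lagrange every subgroup order divides 48. Divisors: 1, 2, 3, 4, 6, 8, 12, 16, 24, 48.
Subgroups by order — order 1: 1; order 2: 3; order 3: 1; order 4: 7; order 6: 3; order 8: 3; order 12: 7; order 16: 1; order 24: 3; order 48: 1.
Total: 1 + 3 + 1 + 7 + 3 + 3 + 7 + 1 + 3 + 1 = 30.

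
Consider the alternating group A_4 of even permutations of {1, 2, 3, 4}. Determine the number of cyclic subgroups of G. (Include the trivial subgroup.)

8

A cyclic subgroup of order d is generated by each of its φ(d) elements of order d, so the cyclic subgroups of order d number (#elements of order d)/φ(d).
Cyclic subgroups by order — order 1: 1; order 2: 3; order 3: 4.
Total: 8.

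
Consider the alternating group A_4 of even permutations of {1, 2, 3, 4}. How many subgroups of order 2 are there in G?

3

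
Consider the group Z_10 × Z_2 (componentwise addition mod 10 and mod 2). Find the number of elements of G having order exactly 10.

12

An element (a,b) has order lcm(ord(a), ord(b)); count pairs with lcm equal to 10.
Enumerating gives 12 such elements.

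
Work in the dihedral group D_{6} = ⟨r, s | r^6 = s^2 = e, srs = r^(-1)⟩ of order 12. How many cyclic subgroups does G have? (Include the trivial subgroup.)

10

Group the elements of G by the cyclic subgroup they generate; each cyclic subgroup of order d accounts for φ(d) elements.
Cyclic subgroups by order — order 1: 1; order 2: 7; order 3: 1; order 6: 1.
Total: 10.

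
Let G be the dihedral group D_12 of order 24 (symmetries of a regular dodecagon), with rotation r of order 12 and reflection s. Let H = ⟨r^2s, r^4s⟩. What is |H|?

|⟨r^2s⟩| = 2 and |⟨r^4s⟩| = 2, so |H| is a multiple of lcm(2, 2) = 2 and divides |G| = 24.
Closing under the operation: H = {e, r^2, r^4, r^6, r^8, r^10, s, r^2s, r^4s, r^6s, r^8s, r^10s}, so |H| = 12.

12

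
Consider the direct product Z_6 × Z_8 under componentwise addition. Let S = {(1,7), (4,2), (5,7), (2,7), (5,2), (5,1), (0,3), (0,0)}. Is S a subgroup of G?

(2,7) ∈ S but its inverse (4,1) ∉ S, so S is not a subgroup.

No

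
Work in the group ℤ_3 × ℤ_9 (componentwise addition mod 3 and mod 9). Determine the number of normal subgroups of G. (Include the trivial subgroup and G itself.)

10

G is abelian, so every subgroup is normal.
G has 10 subgroups in total, hence 10 normal subgroups.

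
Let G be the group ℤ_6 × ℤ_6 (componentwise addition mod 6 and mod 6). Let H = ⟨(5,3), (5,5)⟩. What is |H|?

|⟨(5,3)⟩| = 6 and |⟨(5,5)⟩| = 6, so |H| is a multiple of lcm(6, 6) = 6 and divides |G| = 36.
Closing under the operation: H = {(0,0), (0,2), (0,4), (1,1), (1,3), (1,5), (2,0), (2,2), (2,4), (3,1), (3,3), (3,5), (4,0), (4,2), (4,4), (5,1), (5,3), (5,5)}, so |H| = 18.

18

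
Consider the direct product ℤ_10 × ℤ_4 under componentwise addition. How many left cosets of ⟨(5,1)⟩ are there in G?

|⟨(5,1)⟩| = 4 and |G| = 40.
By Lagrange, [G : H] = |G|/|H| = 40/4 = 10.

10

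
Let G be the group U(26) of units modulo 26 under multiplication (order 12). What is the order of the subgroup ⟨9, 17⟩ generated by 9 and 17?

6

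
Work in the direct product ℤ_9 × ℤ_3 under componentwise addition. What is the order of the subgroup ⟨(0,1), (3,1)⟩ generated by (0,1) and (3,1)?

9

|⟨(0,1)⟩| = 3 and |⟨(3,1)⟩| = 3, so |H| is a multiple of lcm(3, 3) = 3 and divides |G| = 27.
Closing under the operation: H = {(0,0), (0,1), (0,2), (3,0), (3,1), (3,2), (6,0), (6,1), (6,2)}, so |H| = 9.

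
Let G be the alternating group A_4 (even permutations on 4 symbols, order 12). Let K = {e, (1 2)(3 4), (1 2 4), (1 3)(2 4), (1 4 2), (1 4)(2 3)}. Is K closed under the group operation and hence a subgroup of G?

Closure fails: (1 2)(3 4) ∘ (1 2 4) = (2 3 4) ∉ K. So K is not a subgroup.

No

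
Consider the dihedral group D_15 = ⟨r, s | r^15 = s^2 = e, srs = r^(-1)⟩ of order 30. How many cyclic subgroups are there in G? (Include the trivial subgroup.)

A cyclic subgroup of order d is generated by each of its φ(d) elements of order d, so the cyclic subgroups of order d number (#elements of order d)/φ(d).
Cyclic subgroups by order — order 1: 1; order 2: 15; order 3: 1; order 5: 1; order 15: 1.
Total: 19.

19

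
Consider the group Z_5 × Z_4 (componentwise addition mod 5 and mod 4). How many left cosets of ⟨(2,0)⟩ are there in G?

|⟨(2,0)⟩| = 5 and |G| = 20.
By Lagrange, [G : H] = |G|/|H| = 20/5 = 4.

4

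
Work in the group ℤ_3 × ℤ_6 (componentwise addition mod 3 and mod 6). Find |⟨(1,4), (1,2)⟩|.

9

|⟨(1,4)⟩| = 3 and |⟨(1,2)⟩| = 3, so |H| is a multiple of lcm(3, 3) = 3 and divides |G| = 18.
Closing under the operation: H = {(0,0), (0,2), (0,4), (1,0), (1,2), (1,4), (2,0), (2,2), (2,4)}, so |H| = 9.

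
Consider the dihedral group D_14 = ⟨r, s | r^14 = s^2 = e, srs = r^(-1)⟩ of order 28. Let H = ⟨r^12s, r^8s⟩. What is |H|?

14

|⟨r^12s⟩| = 2 and |⟨r^8s⟩| = 2, so |H| is a multiple of lcm(2, 2) = 2 and divides |G| = 28.
Closing under the operation: H = {e, r^2, r^4, r^6, r^8, r^10, r^12, s, r^2s, r^4s, r^6s, r^8s, r^10s, r^12s}, so |H| = 14.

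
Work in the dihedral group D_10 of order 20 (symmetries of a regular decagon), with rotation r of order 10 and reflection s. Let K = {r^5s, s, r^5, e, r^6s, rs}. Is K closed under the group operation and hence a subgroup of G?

|K| = 6 does not divide |G| = 20, so by Lagrange K is not a subgroup.

No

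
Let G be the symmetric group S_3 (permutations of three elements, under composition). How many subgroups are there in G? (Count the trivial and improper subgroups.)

6

|G| = 6, so by Lagrange every subgroup order divides 6. Divisors: 1, 2, 3, 6.
Subgroups by order — order 1: 1; order 2: 3; order 3: 1; order 6: 1.
Total: 1 + 3 + 1 + 1 = 6.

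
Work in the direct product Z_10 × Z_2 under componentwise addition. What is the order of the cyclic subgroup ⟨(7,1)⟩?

The order of (7,1) in Z_10 × Z_2 is lcm(ord(7) in Z_10, ord(1) in Z_2).
ord(7) = 10 and ord(1) = 2, so |⟨(7,1)⟩| = lcm(10, 2) = 10.

10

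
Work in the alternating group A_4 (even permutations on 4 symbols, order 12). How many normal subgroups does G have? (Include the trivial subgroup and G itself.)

G has 10 subgroups. Checking conjugation-invariance by order — order 1: 1/1 normal; order 2: 0/3 normal; order 3: 0/4 normal; order 4: 1/1 normal; order 12: 1/1 normal.
Total normal subgroups: 3.

3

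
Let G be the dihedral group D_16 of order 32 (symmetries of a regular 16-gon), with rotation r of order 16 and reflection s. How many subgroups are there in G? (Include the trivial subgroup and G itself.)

|G| = 32, so by Lagrange every subgroup order divides 32. Divisors: 1, 2, 4, 8, 16, 32.
Subgroups by order — order 1: 1; order 2: 17; order 4: 9; order 8: 5; order 16: 3; order 32: 1.
Total: 1 + 17 + 9 + 5 + 3 + 1 = 36.

36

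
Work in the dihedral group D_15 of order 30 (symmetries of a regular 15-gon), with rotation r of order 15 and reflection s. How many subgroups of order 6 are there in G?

|G| = 30 and 6 | 30, so subgroups of order 6 are possible by Lagrange.
The subgroups of order 6 are: {e, r^5, r^10, s, r^5s, r^10s}; {e, r^5, r^10, rs, r^6s, r^11s}; {e, r^5, r^10, r^2s, r^7s, r^12s}; {e, r^5, r^10, r^3s, r^8s, r^13s}; … (5 in all).
So G has 5 subgroups of order 6.

5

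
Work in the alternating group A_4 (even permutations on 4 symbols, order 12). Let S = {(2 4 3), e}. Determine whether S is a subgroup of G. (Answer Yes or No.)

No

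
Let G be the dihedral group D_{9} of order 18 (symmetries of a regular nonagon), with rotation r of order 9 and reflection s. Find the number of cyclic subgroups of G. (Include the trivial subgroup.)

12

Each element a generates a cyclic subgroup ⟨a⟩; distinct elements may generate the same one (a cyclic group of order d has φ(d) generators).
Cyclic subgroups by order — order 1: 1; order 2: 9; order 3: 1; order 9: 1.
Total: 12.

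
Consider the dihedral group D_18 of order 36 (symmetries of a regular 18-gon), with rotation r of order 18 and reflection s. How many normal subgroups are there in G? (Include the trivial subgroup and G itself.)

G has 45 subgroups. Checking conjugation-invariance by order — order 1: 1/1 normal; order 2: 1/19 normal; order 3: 1/1 normal; order 4: 0/9 normal; order 6: 1/7 normal; order 9: 1/1 normal; order 12: 0/3 normal; order 18: 3/3 normal; order 36: 1/1 normal.
Total normal subgroups: 9.

9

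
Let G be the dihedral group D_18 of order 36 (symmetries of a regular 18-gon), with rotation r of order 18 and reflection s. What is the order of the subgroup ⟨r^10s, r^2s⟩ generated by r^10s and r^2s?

|⟨r^10s⟩| = 2 and |⟨r^2s⟩| = 2, so |H| is a multiple of lcm(2, 2) = 2 and divides |G| = 36.
Closing under the operation: H = {e, r^2, r^4, r^6, r^8, r^10, r^12, r^14, r^16, s, r^2s, r^4s, r^6s, r^8s, r^10s, r^12s, r^14s, r^16s}, so |H| = 18.

18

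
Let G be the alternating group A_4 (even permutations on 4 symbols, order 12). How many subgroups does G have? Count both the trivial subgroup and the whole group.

10

|G| = 12, so by Lagrange every subgroup order divides 12. Divisors: 1, 2, 3, 4, 6, 12.
Subgroups by order — order 1: 1; order 2: 3; order 3: 4; order 4: 1; order 6: 0; order 12: 1.
Total: 1 + 3 + 4 + 1 + 0 + 1 = 10.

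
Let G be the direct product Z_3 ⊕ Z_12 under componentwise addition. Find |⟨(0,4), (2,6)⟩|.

|⟨(0,4)⟩| = 3 and |⟨(2,6)⟩| = 6, so |H| is a multiple of lcm(3, 6) = 6 and divides |G| = 36.
Closing under the operation: H = {(0,0), (0,2), (0,4), (0,6), (0,8), (0,10), (1,0), (1,2), (1,4), (1,6), (1,8), (1,10), (2,0), (2,2), (2,4), (2,6), (2,8), (2,10)}, so |H| = 18.

18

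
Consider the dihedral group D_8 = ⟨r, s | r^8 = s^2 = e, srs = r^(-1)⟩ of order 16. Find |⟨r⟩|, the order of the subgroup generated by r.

Computing powers of r: the smallest k with (r)^k = e is k = 8.

8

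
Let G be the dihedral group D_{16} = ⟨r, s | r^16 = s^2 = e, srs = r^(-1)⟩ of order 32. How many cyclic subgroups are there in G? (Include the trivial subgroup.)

A cyclic subgroup of order d is generated by each of its φ(d) elements of order d, so the cyclic subgroups of order d number (#elements of order d)/φ(d).
Cyclic subgroups by order — order 1: 1; order 2: 17; order 4: 1; order 8: 1; order 16: 1.
Total: 21.

21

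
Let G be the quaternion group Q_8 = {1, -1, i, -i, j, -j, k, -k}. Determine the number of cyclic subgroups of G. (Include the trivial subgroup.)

5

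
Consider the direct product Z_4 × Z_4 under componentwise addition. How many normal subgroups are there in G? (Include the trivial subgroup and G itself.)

G is abelian, so every subgroup is normal.
G has 15 subgroups in total, hence 15 normal subgroups.

15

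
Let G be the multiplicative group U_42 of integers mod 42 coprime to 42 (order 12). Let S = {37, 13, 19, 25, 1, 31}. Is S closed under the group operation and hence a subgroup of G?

Yes

|S| = 6 divides |G| = 12, consistent with Lagrange.
S contains the identity, every element's inverse is in S, and S is closed under ·: it is a subgroup.
In fact S = ⟨19⟩.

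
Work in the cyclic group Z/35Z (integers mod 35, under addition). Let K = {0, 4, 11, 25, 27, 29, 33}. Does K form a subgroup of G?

No

33 ∈ K but its inverse 2 ∉ K, so K is not a subgroup.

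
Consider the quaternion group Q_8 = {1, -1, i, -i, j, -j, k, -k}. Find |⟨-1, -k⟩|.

|⟨-1⟩| = 2 and |⟨-k⟩| = 4, so |H| is a multiple of lcm(2, 4) = 4 and divides |G| = 8.
Closing under the operation: H = {1, -1, k, -k}, so |H| = 4.

4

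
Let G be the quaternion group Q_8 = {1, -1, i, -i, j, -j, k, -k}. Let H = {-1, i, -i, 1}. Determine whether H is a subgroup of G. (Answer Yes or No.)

|H| = 4 divides |G| = 8, consistent with Lagrange.
H contains the identity, every element's inverse is in H, and H is closed under ·: it is a subgroup.
In fact H = ⟨-i⟩.

Yes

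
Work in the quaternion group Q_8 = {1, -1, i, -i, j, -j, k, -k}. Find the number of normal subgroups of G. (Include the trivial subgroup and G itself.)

6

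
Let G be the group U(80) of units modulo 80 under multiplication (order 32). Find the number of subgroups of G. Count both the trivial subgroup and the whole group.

54

|G| = 32, so by Lagrange every subgroup order divides 32. Divisors: 1, 2, 4, 8, 16, 32.
Subgroups by order — order 1: 1; order 2: 7; order 4: 19; order 8: 19; order 16: 7; order 32: 1.
Total: 1 + 7 + 19 + 19 + 7 + 1 = 54.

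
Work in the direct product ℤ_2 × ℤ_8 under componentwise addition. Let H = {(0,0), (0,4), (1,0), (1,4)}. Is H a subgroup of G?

|H| = 4 divides |G| = 16, consistent with Lagrange.
H contains the identity, every element's inverse is in H, and H is closed under +: it is a subgroup.

Yes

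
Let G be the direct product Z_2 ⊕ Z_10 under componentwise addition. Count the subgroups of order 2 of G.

3

|G| = 20 and 2 | 20, so subgroups of order 2 are possible by Lagrange.
The subgroups of order 2 are: {(0,0), (0,5)}; {(0,0), (1,0)}; {(0,0), (1,5)}.
So G has 3 subgroups of order 2.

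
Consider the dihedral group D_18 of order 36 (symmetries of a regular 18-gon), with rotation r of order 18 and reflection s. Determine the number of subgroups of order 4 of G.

|G| = 36 and 4 | 36, so subgroups of order 4 are possible by Lagrange.
The subgroups of order 4 are: {e, r^9, rs, r^10s}; {e, r^9, r^2s, r^11s}; {e, r^9, r^3s, r^12s}; {e, r^9, r^4s, r^13s}; … (9 in all).
So G has 9 subgroups of order 4.

9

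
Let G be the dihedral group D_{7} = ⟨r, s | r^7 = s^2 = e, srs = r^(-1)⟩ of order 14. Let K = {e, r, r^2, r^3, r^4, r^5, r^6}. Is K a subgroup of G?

Yes

|K| = 7 divides |G| = 14, consistent with Lagrange.
K contains the identity, every element's inverse is in K, and K is closed under ·: it is a subgroup.
In fact K = ⟨r^4⟩.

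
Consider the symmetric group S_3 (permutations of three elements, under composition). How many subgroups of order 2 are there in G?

3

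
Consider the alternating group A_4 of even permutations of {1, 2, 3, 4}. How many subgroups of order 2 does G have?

|G| = 12 and 2 | 12, so subgroups of order 2 are possible by Lagrange.
The subgroups of order 2 are: {e, (1 2)(3 4)}; {e, (1 3)(2 4)}; {e, (1 4)(2 3)}.
So G has 3 subgroups of order 2.

3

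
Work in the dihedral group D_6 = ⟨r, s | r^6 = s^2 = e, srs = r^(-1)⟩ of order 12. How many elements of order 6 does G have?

The elements of order 6 are: r, r^5.
That's 2.

2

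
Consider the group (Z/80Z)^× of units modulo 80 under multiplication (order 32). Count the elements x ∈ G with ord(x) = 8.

No element of G has order 8 (even though 8 | 32).

0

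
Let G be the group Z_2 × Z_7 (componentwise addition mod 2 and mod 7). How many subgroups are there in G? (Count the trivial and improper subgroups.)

|G| = 14, so by Lagrange every subgroup order divides 14. Divisors: 1, 2, 7, 14.
Subgroups by order — order 1: 1; order 2: 1; order 7: 1; order 14: 1.
Total: 1 + 1 + 1 + 1 = 4.

4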